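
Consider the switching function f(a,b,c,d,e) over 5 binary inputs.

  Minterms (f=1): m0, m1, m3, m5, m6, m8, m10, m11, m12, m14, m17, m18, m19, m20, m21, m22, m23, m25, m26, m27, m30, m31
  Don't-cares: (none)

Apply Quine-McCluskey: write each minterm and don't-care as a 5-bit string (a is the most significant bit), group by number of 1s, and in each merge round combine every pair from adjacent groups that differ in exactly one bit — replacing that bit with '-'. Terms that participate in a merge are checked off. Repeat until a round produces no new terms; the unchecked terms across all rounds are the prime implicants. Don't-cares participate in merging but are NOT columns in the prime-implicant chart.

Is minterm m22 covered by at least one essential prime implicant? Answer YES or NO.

YES

size-2^0 implicants → 00000(✓)  00001(✓)  00011(✓)  00101(✓)  00110(✓)  01000(✓)  01010(✓)  01011(✓)  01100(✓)  01110(✓)  10001(✓)  10010(✓)  10011(✓)  10100(✓)  10101(✓)  10110(✓)  10111(✓)  11001(✓)  11010(✓)  11011(✓)  11110(✓)  11111(✓)
size-2^1 implicants → -0001(✓)  -0011(✓)  -0101(✓)  -0110(✓)  -1010(✓)  -1011(✓)  -1110(✓)  0-000  0-011(✓)  0-110(✓)  00-01(✓)  000-1(✓)  0000-  01-00(✓)  01-10(✓)  010-0(✓)  0101-(✓)  011-0(✓)  1-001(✓)  1-010(✓)  1-011(✓)  1-110(✓)  1-111(✓)  10-01(✓)  10-10(✓)  10-11(✓)  100-1(✓)  1001-(✓)  101-0(✓)  101-1(✓)  1010-(✓)  1011-(✓)  11-10(✓)  11-11(✓)  110-1(✓)  1101-(✓)  1111-(✓)
size-2^2 implicants → --011  --110  -0-01  -00-1  -1-10  -101-  01--0  1--10(✓)  1--11(✓)  1-0-1  1-01-(✓)  1-11-(✓)  10--1  10-1-(✓)  101--  11-1-(✓)
size-2^3 implicants → 1--1-
Unchecked terms (primes): --011, --110, -0-01, -00-1, -1-10, -101-, 0-000, 0000-, 01--0, 1--1-, 1-0-1, 10--1, 101--
Minterm coverage:
  m0 ⊆ 0-000,0000-
  m1 ⊆ -0-01,-00-1,0000-
  m3 ⊆ --011,-00-1
  m5 ⊆ -0-01 [E]
  m6 ⊆ --110 [E]
  m8 ⊆ 0-000,01--0
  m10 ⊆ -1-10,-101-,01--0
  m11 ⊆ --011,-101-
  m12 ⊆ 01--0 [E]
  m14 ⊆ --110,-1-10,01--0
  m17 ⊆ -0-01,-00-1,1-0-1,10--1
  m18 ⊆ 1--1- [E]
  m19 ⊆ --011,-00-1,1--1-,1-0-1,10--1
  m20 ⊆ 101-- [E]
  m21 ⊆ -0-01,10--1,101--
  m22 ⊆ --110,1--1-,101--
  m23 ⊆ 1--1-,10--1,101--
  m25 ⊆ 1-0-1 [E]
  m26 ⊆ -1-10,-101-,1--1-
  m27 ⊆ --011,-101-,1--1-,1-0-1
  m30 ⊆ --110,-1-10,1--1-
  m31 ⊆ 1--1- [E]
E = {--110, -0-01, 01--0, 1--1-, 1-0-1, 101--}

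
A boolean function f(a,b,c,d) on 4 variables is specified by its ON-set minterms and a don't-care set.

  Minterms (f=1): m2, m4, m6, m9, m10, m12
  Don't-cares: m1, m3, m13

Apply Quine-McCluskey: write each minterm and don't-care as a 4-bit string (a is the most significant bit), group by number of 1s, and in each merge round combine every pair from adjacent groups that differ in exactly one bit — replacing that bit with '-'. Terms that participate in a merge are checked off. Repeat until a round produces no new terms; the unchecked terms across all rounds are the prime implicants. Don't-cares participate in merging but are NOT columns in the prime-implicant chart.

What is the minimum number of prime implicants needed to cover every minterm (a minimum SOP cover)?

[col 0] 0001*, 0010*, 0011*, 0100*, 0110*, 1001*, 1010*, 1100*, 1101*
[col 1] -001, -010, -100, 0-10, 00-1, 001-, 01-0, 1-01, 110-
Prime implicants: -001, -010, -100, 0-10, 00-1, 001-, 01-0, 1-01, 110-
PI chart (minterm → PIs covering it):
  2 | -010,0-10,001-
  4 | -100,01-0
  6 | 0-10,01-0
  9 | -001,1-01
  10 | -010  (sole → essential)
  12 | -100,110-
Essential prime implicants: -010
Petrick residual → -001, -100, 0-10
Minimum SOP uses 4 PIs: b'c'd + b'cd' + bc'd' + a'cd'

4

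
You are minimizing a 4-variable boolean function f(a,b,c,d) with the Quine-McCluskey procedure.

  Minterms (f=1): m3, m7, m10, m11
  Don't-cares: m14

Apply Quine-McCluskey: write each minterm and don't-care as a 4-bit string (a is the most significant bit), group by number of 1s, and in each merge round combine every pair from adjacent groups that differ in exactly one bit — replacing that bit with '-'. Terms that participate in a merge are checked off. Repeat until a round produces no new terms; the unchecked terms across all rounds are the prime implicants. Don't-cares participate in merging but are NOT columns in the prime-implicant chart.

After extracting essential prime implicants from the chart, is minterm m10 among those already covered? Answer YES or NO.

size-2^0 implicants → 0011(✓)  0111(✓)  1010(✓)  1011(✓)  1110(✓)
size-2^1 implicants → -011  0-11  1-10  101-
Unchecked terms (primes): -011, 0-11, 1-10, 101-
Minterm coverage:
  m3 ⊆ -011,0-11
  m7 ⊆ 0-11 [E]
  m10 ⊆ 1-10,101-
  m11 ⊆ -011,101-
E = {0-11}

NO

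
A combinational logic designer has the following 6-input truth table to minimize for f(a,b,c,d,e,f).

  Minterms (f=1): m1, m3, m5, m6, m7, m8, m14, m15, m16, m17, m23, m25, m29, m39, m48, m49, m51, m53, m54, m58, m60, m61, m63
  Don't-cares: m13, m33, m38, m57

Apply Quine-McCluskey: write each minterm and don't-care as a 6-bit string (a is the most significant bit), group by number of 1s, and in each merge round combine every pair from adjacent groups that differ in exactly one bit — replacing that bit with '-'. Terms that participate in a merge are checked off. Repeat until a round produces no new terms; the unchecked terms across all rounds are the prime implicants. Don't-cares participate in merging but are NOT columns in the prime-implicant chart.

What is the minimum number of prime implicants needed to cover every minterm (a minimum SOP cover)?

13

[col 0] 000001*, 000011*, 000101*, 000110*, 000111*, 001000, 001101*, 001110*, 001111*, 010000*, 010001*, 010111*, 011001*, 011101*, 100001*, 100110*, 100111*, 110000*, 110001*, 110011*, 110101*, 110110*, 111001*, 111010, 111100*, 111101*, 111111*
[col 1] -00001*, -00110*, -00111*, -10000*, -10001*, -11001*, -11101*, 0-0001*, 0-0111, 0-1101, 00-101*, 00-110*, 00-111*, 000-01*, 000-11*, 0000-1*, 0001-1*, 00011-*, 0011-1*, 00111-*, 01-001*, 01000-*, 011-01*, 1-0001*, 1-0110, 10011-*, 11-001*, 11-101*, 110-01*, 1100-1, 11000-*, 111-01*, 1111-1, 11110-
[col 2] --0001, -0011-, -1-001, -1000-, -11-01, 00-1-1, 00-11-, 000--1, 11--01
Prime implicants: --0001, -0011-, -1-001, -1000-, -11-01, 0-0111, 0-1101, 00-1-1, 00-11-, 000--1, 001000, 1-0110, 11--01, 1100-1, 111010, 1111-1, 11110-
PI chart (minterm → PIs covering it):
  1 | --0001,000--1
  3 | 000--1  (sole → essential)
  5 | 00-1-1,000--1
  6 | -0011-,00-11-
  7 | -0011-,0-0111,00-1-1,00-11-,000--1
  8 | 001000  (sole → essential)
  14 | 00-11-  (sole → essential)
  15 | 00-1-1,00-11-
  16 | -1000-  (sole → essential)
  17 | --0001,-1-001,-1000-
  23 | 0-0111  (sole → essential)
  25 | -1-001,-11-01
  29 | -11-01,0-1101
  39 | -0011-  (sole → essential)
  48 | -1000-  (sole → essential)
  49 | --0001,-1-001,-1000-,11--01,1100-1
  51 | 1100-1  (sole → essential)
  53 | 11--01  (sole → essential)
  54 | 1-0110  (sole → essential)
  58 | 111010  (sole → essential)
  60 | 11110-  (sole → essential)
  61 | -11-01,11--01,1111-1,11110-
  63 | 1111-1  (sole → essential)
Essential prime implicants: -0011-, -1000-, 0-0111, 00-11-, 000--1, 001000, 1-0110, 11--01, 1100-1, 111010, 1111-1, 11110-
Petrick residual → -11-01
Minimum SOP uses 13 PIs: b'c'de + bc'd'e' + bce'f + a'c'def + a'b'de + a'b'c'f + a'b'cd'e'f' + ac'def' + abe'f + abc'd'f + abcd'ef' + abcdf + abcde'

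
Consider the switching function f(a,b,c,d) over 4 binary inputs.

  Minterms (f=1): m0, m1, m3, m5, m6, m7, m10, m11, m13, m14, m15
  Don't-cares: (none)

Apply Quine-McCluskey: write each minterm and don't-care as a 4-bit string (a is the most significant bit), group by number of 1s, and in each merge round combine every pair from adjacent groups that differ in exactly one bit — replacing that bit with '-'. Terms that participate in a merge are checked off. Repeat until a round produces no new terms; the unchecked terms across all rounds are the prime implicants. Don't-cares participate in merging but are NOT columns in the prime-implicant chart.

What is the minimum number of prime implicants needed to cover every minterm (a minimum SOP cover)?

[col 0] 0000*, 0001*, 0011*, 0101*, 0110*, 0111*, 1010*, 1011*, 1101*, 1110*, 1111*
[col 1] -011*, -101*, -110*, -111*, 0-01*, 0-11*, 00-1*, 000-, 01-1*, 011-*, 1-10*, 1-11*, 101-*, 11-1*, 111-*
[col 2] --11, -1-1, -11-, 0--1, 1-1-
Prime implicants: --11, -1-1, -11-, 0--1, 000-, 1-1-
PI chart (minterm → PIs covering it):
  0 | 000-  (sole → essential)
  1 | 0--1,000-
  3 | --11,0--1
  5 | -1-1,0--1
  6 | -11-  (sole → essential)
  7 | --11,-1-1,-11-,0--1
  10 | 1-1-  (sole → essential)
  11 | --11,1-1-
  13 | -1-1  (sole → essential)
  14 | -11-,1-1-
  15 | --11,-1-1,-11-,1-1-
Essential prime implicants: -1-1, -11-, 000-, 1-1-
Petrick residual → --11
Minimum SOP uses 5 PIs: cd + bd + bc + a'b'c' + ac

5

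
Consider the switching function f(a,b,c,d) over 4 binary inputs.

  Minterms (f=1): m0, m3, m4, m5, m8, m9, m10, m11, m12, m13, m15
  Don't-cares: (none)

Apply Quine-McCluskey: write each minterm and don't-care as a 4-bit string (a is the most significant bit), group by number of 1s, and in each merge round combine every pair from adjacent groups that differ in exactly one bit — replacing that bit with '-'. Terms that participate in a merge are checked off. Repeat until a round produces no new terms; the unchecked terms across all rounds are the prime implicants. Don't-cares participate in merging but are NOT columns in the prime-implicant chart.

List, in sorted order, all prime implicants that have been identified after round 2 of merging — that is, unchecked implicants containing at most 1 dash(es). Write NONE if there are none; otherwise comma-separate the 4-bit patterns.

[col 0] 0000*, 0011*, 0100*, 0101*, 1000*, 1001*, 1010*, 1011*, 1100*, 1101*, 1111*
[col 1] -000*, -011, -100*, -101*, 0-00*, 010-*, 1-00*, 1-01*, 1-11*, 10-0*, 10-1*, 100-*, 101-*, 11-1*, 110-*
[col 2] --00, -10-, 1--1, 1-0-, 10--
Prime implicants: --00, -011, -10-, 1--1, 1-0-, 10--

-011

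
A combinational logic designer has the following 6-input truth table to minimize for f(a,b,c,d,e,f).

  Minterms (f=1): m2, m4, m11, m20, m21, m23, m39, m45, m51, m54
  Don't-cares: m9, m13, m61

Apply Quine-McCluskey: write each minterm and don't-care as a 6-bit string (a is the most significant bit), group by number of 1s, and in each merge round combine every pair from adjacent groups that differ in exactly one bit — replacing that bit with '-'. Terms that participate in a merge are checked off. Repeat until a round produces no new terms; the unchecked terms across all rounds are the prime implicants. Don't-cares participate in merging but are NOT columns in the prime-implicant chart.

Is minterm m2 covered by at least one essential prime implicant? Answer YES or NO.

YES

size-2^0 implicants → 000010  000100(✓)  001001(✓)  001011(✓)  001101(✓)  010100(✓)  010101(✓)  010111(✓)  100111  101101(✓)  110011  110110  111101(✓)
size-2^1 implicants → -01101  0-0100  001-01  0010-1  0101-1  01010-  1-1101
Unchecked terms (primes): -01101, 0-0100, 000010, 001-01, 0010-1, 0101-1, 01010-, 1-1101, 100111, 110011, 110110
Minterm coverage:
  m2 ⊆ 000010 [E]
  m4 ⊆ 0-0100 [E]
  m11 ⊆ 0010-1 [E]
  m20 ⊆ 0-0100,01010-
  m21 ⊆ 0101-1,01010-
  m23 ⊆ 0101-1 [E]
  m39 ⊆ 100111 [E]
  m45 ⊆ -01101,1-1101
  m51 ⊆ 110011 [E]
  m54 ⊆ 110110 [E]
E = {0-0100, 000010, 0010-1, 0101-1, 100111, 110011, 110110}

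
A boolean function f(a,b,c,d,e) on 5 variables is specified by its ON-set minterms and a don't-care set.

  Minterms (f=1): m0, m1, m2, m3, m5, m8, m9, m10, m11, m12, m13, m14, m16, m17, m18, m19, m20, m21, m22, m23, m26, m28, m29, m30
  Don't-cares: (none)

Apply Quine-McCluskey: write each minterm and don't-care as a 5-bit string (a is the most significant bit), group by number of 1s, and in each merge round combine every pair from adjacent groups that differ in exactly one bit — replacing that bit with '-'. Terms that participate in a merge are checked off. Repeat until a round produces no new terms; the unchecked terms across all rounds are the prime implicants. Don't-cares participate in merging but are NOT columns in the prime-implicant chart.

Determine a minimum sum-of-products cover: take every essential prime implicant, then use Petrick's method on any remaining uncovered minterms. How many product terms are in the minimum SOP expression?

5

[col 0] 00000*, 00001*, 00010*, 00011*, 00101*, 01000*, 01001*, 01010*, 01011*, 01100*, 01101*, 01110*, 10000*, 10001*, 10010*, 10011*, 10100*, 10101*, 10110*, 10111*, 11010*, 11100*, 11101*, 11110*
[col 1] -0000*, -0001*, -0010*, -0011*, -0101*, -1010*, -1100*, -1101*, -1110*, 0-000*, 0-001*, 0-010*, 0-011*, 0-101*, 00-01*, 000-0*, 000-1*, 0000-*, 0001-*, 01-00*, 01-01*, 01-10*, 010-0*, 010-1*, 0100-*, 0101-*, 011-0*, 0110-*, 1-010*, 1-100*, 1-101*, 1-110*, 10-00*, 10-01*, 10-10*, 10-11*, 100-0*, 100-1*, 1000-*, 1001-*, 101-0*, 101-1*, 1010-*, 1011-*, 11-10*, 111-0*, 1110-*
[col 2] --010, --101, -0-01, -00-0*, -00-1*, -000-*, -001-*, -1-10, -11-0, -110-, 0--01, 0-0-0*, 0-0-1*, 0-00-*, 0-01-*, 000--*, 01--0, 01-0-, 010--*, 1--10, 1-1-0, 1-10-, 10--0*, 10--1*, 10-0-*, 10-1-*, 100--*, 101--*
[col 3] -00--, 0-0--, 10---
Prime implicants: --010, --101, -0-01, -00--, -1-10, -11-0, -110-, 0--01, 0-0--, 01--0, 01-0-, 1--10, 1-1-0, 1-10-, 10---
PI chart (minterm → PIs covering it):
  0 | -00--,0-0--
  1 | -0-01,-00--,0--01,0-0--
  2 | --010,-00--,0-0--
  3 | -00--,0-0--
  5 | --101,-0-01,0--01
  8 | 0-0--,01--0,01-0-
  9 | 0--01,0-0--,01-0-
  10 | --010,-1-10,0-0--,01--0
  11 | 0-0--  (sole → essential)
  12 | -11-0,-110-,01--0,01-0-
  13 | --101,-110-,0--01,01-0-
  14 | -1-10,-11-0,01--0
  16 | -00--,10---
  17 | -0-01,-00--,10---
  18 | --010,-00--,1--10,10---
  19 | -00--,10---
  20 | 1-1-0,1-10-,10---
  21 | --101,-0-01,1-10-,10---
  22 | 1--10,1-1-0,10---
  23 | 10---  (sole → essential)
  26 | --010,-1-10,1--10
  28 | -11-0,-110-,1-1-0,1-10-
  29 | --101,-110-,1-10-
  30 | -1-10,-11-0,1--10,1-1-0
Essential prime implicants: 0-0--, 10---
Petrick residual → --010, --101, -11-0
Minimum SOP uses 5 PIs: c'de' + cd'e + bce' + a'c' + ab'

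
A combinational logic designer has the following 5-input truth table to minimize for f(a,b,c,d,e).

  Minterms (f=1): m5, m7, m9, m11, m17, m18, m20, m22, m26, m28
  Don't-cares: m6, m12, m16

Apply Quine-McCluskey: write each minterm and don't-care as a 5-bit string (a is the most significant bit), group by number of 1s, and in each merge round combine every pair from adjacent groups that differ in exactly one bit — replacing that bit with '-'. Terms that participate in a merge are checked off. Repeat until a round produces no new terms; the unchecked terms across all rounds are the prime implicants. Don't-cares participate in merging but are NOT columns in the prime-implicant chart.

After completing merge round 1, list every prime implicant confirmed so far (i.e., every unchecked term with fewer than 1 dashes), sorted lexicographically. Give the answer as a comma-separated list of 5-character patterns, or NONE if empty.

[col 0] 00101*, 00110*, 00111*, 01001*, 01011*, 01100*, 10000*, 10001*, 10010*, 10100*, 10110*, 11010*, 11100*
[col 1] -0110, -1100, 001-1, 0011-, 010-1, 1-010, 1-100, 10-00*, 10-10*, 100-0*, 1000-, 101-0*
[col 2] 10--0
Prime implicants: -0110, -1100, 001-1, 0011-, 010-1, 1-010, 1-100, 10--0, 1000-

NONE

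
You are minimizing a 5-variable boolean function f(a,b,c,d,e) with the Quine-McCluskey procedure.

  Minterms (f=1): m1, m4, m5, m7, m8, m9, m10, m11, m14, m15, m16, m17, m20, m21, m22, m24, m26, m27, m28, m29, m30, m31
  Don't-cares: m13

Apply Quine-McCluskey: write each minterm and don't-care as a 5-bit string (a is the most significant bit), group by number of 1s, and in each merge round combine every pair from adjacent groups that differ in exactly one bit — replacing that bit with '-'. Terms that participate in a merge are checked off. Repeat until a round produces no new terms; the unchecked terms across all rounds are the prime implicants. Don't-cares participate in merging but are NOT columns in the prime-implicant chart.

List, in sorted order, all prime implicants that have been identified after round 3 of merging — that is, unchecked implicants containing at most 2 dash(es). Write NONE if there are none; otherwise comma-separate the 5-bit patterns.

--101, -0-01, -010-, -10-0, -11-1, 0--01, 0-1-1, 01--1, 010--, 1--00, 1-1-0, 1-10-, 10-0-, 11--0, 111--

Round 0: 00001✓ 00100✓ 00101✓ 00111✓ 01000✓ 01001✓ 01010✓ 01011✓ 01101✓ 01110✓ 01111✓ 10000✓ 10001✓ 10100✓ 10101✓ 10110✓ 11000✓ 11010✓ 11011✓ 11100✓ 11101✓ 11110✓ 11111✓
Round 1: -0001✓ -0100✓ -0101✓ -1000✓ -1010✓ -1011✓ -1101✓ -1110✓ -1111✓ 0-001✓ 0-101✓ 0-111✓ 00-01✓ 001-1✓ 0010-✓ 01-01✓ 01-10✓ 01-11✓ 010-0✓ 010-1✓ 0100-✓ 0101-✓ 011-1✓ 0111-✓ 1-000✓ 1-100✓ 1-101✓ 1-110✓ 10-00✓ 10-01✓ 1000-✓ 101-0✓ 1010-✓ 11-00✓ 11-10✓ 11-11✓ 110-0✓ 1101-✓ 111-0✓ 111-1✓ 1110-✓ 1111-✓
Round 2: --101 -0-01 -010- -1-10✓ -1-11✓ -10-0 -101-✓ -11-1 -111-✓ 0--01 0-1-1 01--1 01-1-✓ 010-- 1--00 1-1-0 1-10- 10-0- 11--0 11-1-✓ 111--
Round 3: -1-1-
PIs = {--101, -0-01, -010-, -1-1-, -10-0, -11-1, 0--01, 0-1-1, 01--1, 010--, 1--00, 1-1-0, 1-10-, 10-0-, 11--0, 111--}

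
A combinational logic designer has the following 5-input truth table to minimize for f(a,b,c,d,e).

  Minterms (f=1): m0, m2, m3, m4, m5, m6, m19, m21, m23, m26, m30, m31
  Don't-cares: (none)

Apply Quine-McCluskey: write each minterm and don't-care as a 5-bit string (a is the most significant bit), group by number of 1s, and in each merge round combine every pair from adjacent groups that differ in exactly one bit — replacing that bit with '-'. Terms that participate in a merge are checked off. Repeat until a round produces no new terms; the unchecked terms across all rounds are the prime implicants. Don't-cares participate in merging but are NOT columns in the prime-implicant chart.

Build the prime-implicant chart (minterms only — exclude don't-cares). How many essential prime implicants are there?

2

Round 0: 00000✓ 00010✓ 00011✓ 00100✓ 00101✓ 00110✓ 10011✓ 10101✓ 10111✓ 11010✓ 11110✓ 11111✓
Round 1: -0011 -0101 00-00✓ 00-10✓ 000-0✓ 0001- 001-0✓ 0010- 1-111 10-11 101-1 11-10 1111-
Round 2: 00--0
PIs = {-0011, -0101, 00--0, 0001-, 0010-, 1-111, 10-11, 101-1, 11-10, 1111-}
Coverage chart:
  m0: 00--0 ←essential
  m2: 00--0,0001-
  m3: -0011,0001-
  m4: 00--0,0010-
  m5: -0101,0010-
  m6: 00--0 ←essential
  m19: -0011,10-11
  m21: -0101,101-1
  m23: 1-111,10-11,101-1
  m26: 11-10 ←essential
  m30: 11-10,1111-
  m31: 1-111,1111-
Essential: 00--0, 11-10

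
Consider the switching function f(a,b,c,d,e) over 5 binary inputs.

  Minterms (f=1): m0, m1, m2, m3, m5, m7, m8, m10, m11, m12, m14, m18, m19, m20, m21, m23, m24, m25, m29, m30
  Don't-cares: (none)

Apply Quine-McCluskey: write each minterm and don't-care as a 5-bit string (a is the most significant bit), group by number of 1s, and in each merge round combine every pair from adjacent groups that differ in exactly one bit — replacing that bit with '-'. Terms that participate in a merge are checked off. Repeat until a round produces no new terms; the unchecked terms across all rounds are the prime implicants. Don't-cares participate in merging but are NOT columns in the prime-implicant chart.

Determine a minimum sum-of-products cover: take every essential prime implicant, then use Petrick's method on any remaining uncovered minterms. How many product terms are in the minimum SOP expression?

9

size-2^0 implicants → 00000(✓)  00001(✓)  00010(✓)  00011(✓)  00101(✓)  00111(✓)  01000(✓)  01010(✓)  01011(✓)  01100(✓)  01110(✓)  10010(✓)  10011(✓)  10100(✓)  10101(✓)  10111(✓)  11000(✓)  11001(✓)  11101(✓)  11110(✓)
size-2^1 implicants → -0010(✓)  -0011(✓)  -0101(✓)  -0111(✓)  -1000  -1110  0-000(✓)  0-010(✓)  0-011(✓)  00-01(✓)  00-11(✓)  000-0(✓)  000-1(✓)  0000-(✓)  0001-(✓)  001-1(✓)  01-00(✓)  01-10(✓)  010-0(✓)  0101-(✓)  011-0(✓)  1-101  10-11(✓)  1001-(✓)  101-1(✓)  1010-  11-01  1100-
size-2^2 implicants → -0-11  -001-  -01-1  0-0-0  0-01-  00--1  000--  01--0
Unchecked terms (primes): -0-11, -001-, -01-1, -1000, -1110, 0-0-0, 0-01-, 00--1, 000--, 01--0, 1-101, 1010-, 11-01, 1100-
Minterm coverage:
  m0 ⊆ 0-0-0,000--
  m1 ⊆ 00--1,000--
  m2 ⊆ -001-,0-0-0,0-01-,000--
  m3 ⊆ -0-11,-001-,0-01-,00--1,000--
  m5 ⊆ -01-1,00--1
  m7 ⊆ -0-11,-01-1,00--1
  m8 ⊆ -1000,0-0-0,01--0
  m10 ⊆ 0-0-0,0-01-,01--0
  m11 ⊆ 0-01- [E]
  m12 ⊆ 01--0 [E]
  m14 ⊆ -1110,01--0
  m18 ⊆ -001- [E]
  m19 ⊆ -0-11,-001-
  m20 ⊆ 1010- [E]
  m21 ⊆ -01-1,1-101,1010-
  m23 ⊆ -0-11,-01-1
  m24 ⊆ -1000,1100-
  m25 ⊆ 11-01,1100-
  m29 ⊆ 1-101,11-01
  m30 ⊆ -1110 [E]
E = {-001-, -1110, 0-01-, 01--0, 1010-}
Petrick residual → -01-1, -1000, 000--, 11-01
Cover = b'c'd + b'ce + bc'd'e' + bcde' + a'c'd + a'b'c' + a'be' + ab'cd' + abd'e  |cover|=9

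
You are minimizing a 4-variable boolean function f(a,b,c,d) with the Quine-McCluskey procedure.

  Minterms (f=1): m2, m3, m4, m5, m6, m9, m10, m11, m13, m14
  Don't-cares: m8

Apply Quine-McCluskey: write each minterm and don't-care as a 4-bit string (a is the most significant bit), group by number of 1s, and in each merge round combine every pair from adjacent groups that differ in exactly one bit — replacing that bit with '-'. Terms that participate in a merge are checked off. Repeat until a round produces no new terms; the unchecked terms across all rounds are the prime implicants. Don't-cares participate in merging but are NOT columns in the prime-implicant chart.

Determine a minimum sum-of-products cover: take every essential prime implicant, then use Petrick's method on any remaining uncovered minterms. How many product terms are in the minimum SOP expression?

[col 0] 0010*, 0011*, 0100*, 0101*, 0110*, 1000*, 1001*, 1010*, 1011*, 1101*, 1110*
[col 1] -010*, -011*, -101, -110*, 0-10*, 001-*, 01-0, 010-, 1-01, 1-10*, 10-0*, 10-1*, 100-*, 101-*
[col 2] --10, -01-, 10--
Prime implicants: --10, -01-, -101, 01-0, 010-, 1-01, 10--
PI chart (minterm → PIs covering it):
  2 | --10,-01-
  3 | -01-  (sole → essential)
  4 | 01-0,010-
  5 | -101,010-
  6 | --10,01-0
  9 | 1-01,10--
  10 | --10,-01-,10--
  11 | -01-,10--
  13 | -101,1-01
  14 | --10  (sole → essential)
Essential prime implicants: --10, -01-
Petrick residual → 010-, 1-01
Minimum SOP uses 4 PIs: cd' + b'c + a'bc' + ac'd

4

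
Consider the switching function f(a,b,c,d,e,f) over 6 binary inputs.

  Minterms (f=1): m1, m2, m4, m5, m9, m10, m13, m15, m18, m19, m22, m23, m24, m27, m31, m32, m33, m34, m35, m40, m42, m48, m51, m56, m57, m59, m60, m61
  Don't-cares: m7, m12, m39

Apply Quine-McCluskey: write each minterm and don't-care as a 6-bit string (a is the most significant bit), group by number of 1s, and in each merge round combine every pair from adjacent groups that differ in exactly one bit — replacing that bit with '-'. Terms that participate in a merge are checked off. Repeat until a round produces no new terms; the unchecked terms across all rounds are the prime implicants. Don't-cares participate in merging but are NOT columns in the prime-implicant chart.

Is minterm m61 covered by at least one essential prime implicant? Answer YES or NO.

[col 0] 000001*, 000010*, 000100*, 000101*, 000111*, 001001*, 001010*, 001100*, 001101*, 001111*, 010010*, 010011*, 010110*, 010111*, 011000*, 011011*, 011111*, 100000*, 100001*, 100010*, 100011*, 100111*, 101000*, 101010*, 110000*, 110011*, 111000*, 111001*, 111011*, 111100*, 111101*
[col 1] -00001, -00010*, -00111, -01010*, -10011*, -11000, -11011*, 0-0010, 0-0111*, 0-1111*, 00-001*, 00-010*, 00-100*, 00-101*, 00-111*, 000-01*, 0001-1*, 00010-*, 001-01*, 0011-1*, 00110-*, 01-011*, 01-111*, 010-10*, 010-11*, 01001-*, 01011-*, 011-11*, 1-0000*, 1-0011, 1-1000*, 10-000*, 10-010*, 100-11, 1000-0*, 1000-1*, 10000-*, 10001-*, 1010-0*, 11-000*, 11-011*, 111-00*, 111-01*, 1110-1, 11100-*, 11110-*
[col 2] -0-010, -1-011, 0--111, 00--01, 00-1-1, 00-10-, 01--11, 010-1-, 1--000, 10-0-0, 1000--, 111-0-
Prime implicants: -0-010, -00001, -00111, -1-011, -11000, 0--111, 0-0010, 00--01, 00-1-1, 00-10-, 01--11, 010-1-, 1--000, 1-0011, 10-0-0, 100-11, 1000--, 111-0-, 1110-1
PI chart (minterm → PIs covering it):
  1 | -00001,00--01
  2 | -0-010,0-0010
  4 | 00-10-  (sole → essential)
  5 | 00--01,00-1-1,00-10-
  9 | 00--01  (sole → essential)
  10 | -0-010  (sole → essential)
  13 | 00--01,00-1-1,00-10-
  15 | 0--111,00-1-1
  18 | 0-0010,010-1-
  19 | -1-011,01--11,010-1-
  22 | 010-1-  (sole → essential)
  23 | 0--111,01--11,010-1-
  24 | -11000  (sole → essential)
  27 | -1-011,01--11
  31 | 0--111,01--11
  32 | 1--000,10-0-0,1000--
  33 | -00001,1000--
  34 | -0-010,10-0-0,1000--
  35 | 1-0011,100-11,1000--
  40 | 1--000,10-0-0
  42 | -0-010,10-0-0
  48 | 1--000  (sole → essential)
  51 | -1-011,1-0011
  56 | -11000,1--000,111-0-
  57 | 111-0-,1110-1
  59 | -1-011,1110-1
  60 | 111-0-  (sole → essential)
  61 | 111-0-  (sole → essential)
Essential prime implicants: -0-010, -11000, 00--01, 00-10-, 010-1-, 1--000, 111-0-

YES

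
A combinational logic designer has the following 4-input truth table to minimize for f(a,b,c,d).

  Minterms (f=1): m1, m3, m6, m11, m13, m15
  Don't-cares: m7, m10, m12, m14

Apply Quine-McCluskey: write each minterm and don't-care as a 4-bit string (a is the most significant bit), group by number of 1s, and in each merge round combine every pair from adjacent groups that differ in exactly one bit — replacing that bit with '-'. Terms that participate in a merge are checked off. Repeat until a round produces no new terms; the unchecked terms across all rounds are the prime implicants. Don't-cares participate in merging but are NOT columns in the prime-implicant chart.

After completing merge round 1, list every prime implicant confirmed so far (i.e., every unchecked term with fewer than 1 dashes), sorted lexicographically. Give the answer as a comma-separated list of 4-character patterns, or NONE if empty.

Round 0: 0001✓ 0011✓ 0110✓ 0111✓ 1010✓ 1011✓ 1100✓ 1101✓ 1110✓ 1111✓
Round 1: -011✓ -110✓ -111✓ 0-11✓ 00-1 011-✓ 1-10✓ 1-11✓ 101-✓ 11-0✓ 11-1✓ 110-✓ 111-✓
Round 2: --11 -11- 1-1- 11--
PIs = {--11, -11-, 00-1, 1-1-, 11--}

NONE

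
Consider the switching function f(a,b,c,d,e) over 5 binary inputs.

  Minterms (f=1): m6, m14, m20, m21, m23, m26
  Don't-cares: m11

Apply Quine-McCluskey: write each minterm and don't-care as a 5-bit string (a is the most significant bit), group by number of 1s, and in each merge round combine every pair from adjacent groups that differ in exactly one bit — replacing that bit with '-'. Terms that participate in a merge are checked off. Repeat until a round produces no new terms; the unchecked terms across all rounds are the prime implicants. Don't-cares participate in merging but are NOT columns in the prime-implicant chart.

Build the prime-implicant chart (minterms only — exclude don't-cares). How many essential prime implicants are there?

Round 0: 00110✓ 01011 01110✓ 10100✓ 10101✓ 10111✓ 11010
Round 1: 0-110 101-1 1010-
PIs = {0-110, 01011, 101-1, 1010-, 11010}
Coverage chart:
  m6: 0-110 ←essential
  m14: 0-110 ←essential
  m20: 1010- ←essential
  m21: 101-1,1010-
  m23: 101-1 ←essential
  m26: 11010 ←essential
Essential: 0-110, 101-1, 1010-, 11010

4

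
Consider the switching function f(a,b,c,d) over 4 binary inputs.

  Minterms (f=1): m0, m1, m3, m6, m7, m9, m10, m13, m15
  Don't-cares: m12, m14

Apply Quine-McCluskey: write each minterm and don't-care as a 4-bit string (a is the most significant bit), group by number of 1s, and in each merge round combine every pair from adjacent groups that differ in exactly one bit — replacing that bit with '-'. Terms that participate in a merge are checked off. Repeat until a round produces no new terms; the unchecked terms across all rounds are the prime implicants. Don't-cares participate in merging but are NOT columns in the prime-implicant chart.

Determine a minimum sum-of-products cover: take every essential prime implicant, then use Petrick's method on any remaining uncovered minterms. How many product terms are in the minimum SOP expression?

5

Round 0: 0000✓ 0001✓ 0011✓ 0110✓ 0111✓ 1001✓ 1010✓ 1100✓ 1101✓ 1110✓ 1111✓
Round 1: -001 -110✓ -111✓ 0-11 00-1 000- 011-✓ 1-01 1-10 11-0✓ 11-1✓ 110-✓ 111-✓
Round 2: -11- 11--
PIs = {-001, -11-, 0-11, 00-1, 000-, 1-01, 1-10, 11--}
Coverage chart:
  m0: 000- ←essential
  m1: -001,00-1,000-
  m3: 0-11,00-1
  m6: -11- ←essential
  m7: -11-,0-11
  m9: -001,1-01
  m10: 1-10 ←essential
  m13: 1-01,11--
  m15: -11-,11--
Essential: -11-, 000-, 1-10
Petrick residual → 0-11, 1-01
Min cover (5 terms): bc + a'cd + a'b'c' + ac'd + acd'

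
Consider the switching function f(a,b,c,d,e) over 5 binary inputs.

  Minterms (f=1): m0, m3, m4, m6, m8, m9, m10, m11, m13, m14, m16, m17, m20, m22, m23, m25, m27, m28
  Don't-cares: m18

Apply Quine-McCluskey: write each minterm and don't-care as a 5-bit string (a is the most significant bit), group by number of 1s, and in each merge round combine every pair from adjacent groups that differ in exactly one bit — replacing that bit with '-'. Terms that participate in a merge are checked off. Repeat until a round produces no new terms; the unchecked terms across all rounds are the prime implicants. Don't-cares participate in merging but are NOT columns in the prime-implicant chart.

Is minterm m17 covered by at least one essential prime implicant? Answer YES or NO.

size-2^0 implicants → 00000(✓)  00011(✓)  00100(✓)  00110(✓)  01000(✓)  01001(✓)  01010(✓)  01011(✓)  01101(✓)  01110(✓)  10000(✓)  10001(✓)  10010(✓)  10100(✓)  10110(✓)  10111(✓)  11001(✓)  11011(✓)  11100(✓)
size-2^1 implicants → -0000(✓)  -0100(✓)  -0110(✓)  -1001(✓)  -1011(✓)  0-000  0-011  0-110  00-00(✓)  001-0(✓)  01-01  01-10  010-0(✓)  010-1(✓)  0100-(✓)  0101-(✓)  1-001  1-100  10-00(✓)  10-10(✓)  100-0(✓)  1000-  101-0(✓)  1011-  110-1(✓)
size-2^2 implicants → -0-00  -01-0  -10-1  010--  10--0
Unchecked terms (primes): -0-00, -01-0, -10-1, 0-000, 0-011, 0-110, 01-01, 01-10, 010--, 1-001, 1-100, 10--0, 1000-, 1011-
Minterm coverage:
  m0 ⊆ -0-00,0-000
  m3 ⊆ 0-011 [E]
  m4 ⊆ -0-00,-01-0
  m6 ⊆ -01-0,0-110
  m8 ⊆ 0-000,010--
  m9 ⊆ -10-1,01-01,010--
  m10 ⊆ 01-10,010--
  m11 ⊆ -10-1,0-011,010--
  m13 ⊆ 01-01 [E]
  m14 ⊆ 0-110,01-10
  m16 ⊆ -0-00,10--0,1000-
  m17 ⊆ 1-001,1000-
  m20 ⊆ -0-00,-01-0,1-100,10--0
  m22 ⊆ -01-0,10--0,1011-
  m23 ⊆ 1011- [E]
  m25 ⊆ -10-1,1-001
  m27 ⊆ -10-1 [E]
  m28 ⊆ 1-100 [E]
E = {-10-1, 0-011, 01-01, 1-100, 1011-}

NO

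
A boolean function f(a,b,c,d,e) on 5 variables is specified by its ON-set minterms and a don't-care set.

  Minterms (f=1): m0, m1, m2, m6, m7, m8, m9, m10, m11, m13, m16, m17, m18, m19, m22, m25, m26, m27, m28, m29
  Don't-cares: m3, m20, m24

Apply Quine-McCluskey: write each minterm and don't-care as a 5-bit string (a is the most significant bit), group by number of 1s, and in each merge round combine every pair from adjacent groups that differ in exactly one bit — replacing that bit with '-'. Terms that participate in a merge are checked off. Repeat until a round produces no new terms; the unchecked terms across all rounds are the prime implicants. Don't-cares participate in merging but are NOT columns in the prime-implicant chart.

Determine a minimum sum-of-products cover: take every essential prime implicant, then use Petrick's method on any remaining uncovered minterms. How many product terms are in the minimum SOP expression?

5

Round 0: 00000✓ 00001✓ 00010✓ 00011✓ 00110✓ 00111✓ 01000✓ 01001✓ 01010✓ 01011✓ 01101✓ 10000✓ 10001✓ 10010✓ 10011✓ 10100✓ 10110✓ 11000✓ 11001✓ 11010✓ 11011✓ 11100✓ 11101✓
Round 1: -0000✓ -0001✓ -0010✓ -0011✓ -0110✓ -1000✓ -1001✓ -1010✓ -1011✓ -1101✓ 0-000✓ 0-001✓ 0-010✓ 0-011✓ 00-10✓ 00-11✓ 000-0✓ 000-1✓ 0000-✓ 0001-✓ 0011-✓ 01-01✓ 010-0✓ 010-1✓ 0100-✓ 0101-✓ 1-000✓ 1-001✓ 1-010✓ 1-011✓ 1-100✓ 10-00✓ 10-10✓ 100-0✓ 100-1✓ 1000-✓ 1001-✓ 101-0✓ 11-00✓ 11-01✓ 110-0✓ 110-1✓ 1100-✓ 1101-✓ 1110-✓
Round 2: --000✓ --001✓ --010✓ --011✓ -0-10 -00-0✓ -00-1✓ -000-✓ -001-✓ -1-01 -10-0✓ -10-1✓ -100-✓ -101-✓ 0-0-0✓ 0-0-1✓ 0-00-✓ 0-01-✓ 00-1- 000--✓ 010--✓ 1--00 1-0-0✓ 1-0-1✓ 1-00-✓ 1-01-✓ 10--0 100--✓ 11-0- 110--✓
Round 3: --0-0✓ --0-1✓ --00-✓ --01-✓ -00--✓ -10--✓ 0-0--✓ 1-0--✓
Round 4: --0--
PIs = {--0--, -0-10, -1-01, 00-1-, 1--00, 10--0, 11-0-}
Coverage chart:
  m0: --0-- ←essential
  m1: --0-- ←essential
  m2: --0--,-0-10,00-1-
  m6: -0-10,00-1-
  m7: 00-1- ←essential
  m8: --0-- ←essential
  m9: --0--,-1-01
  m10: --0-- ←essential
  m11: --0-- ←essential
  m13: -1-01 ←essential
  m16: --0--,1--00,10--0
  m17: --0-- ←essential
  m18: --0--,-0-10,10--0
  m19: --0-- ←essential
  m22: -0-10,10--0
  m25: --0--,-1-01,11-0-
  m26: --0-- ←essential
  m27: --0-- ←essential
  m28: 1--00,11-0-
  m29: -1-01,11-0-
Essential: --0--, -1-01, 00-1-
Petrick residual → -0-10, 1--00
Min cover (5 terms): c' + b'de' + bd'e + a'b'd + ad'e'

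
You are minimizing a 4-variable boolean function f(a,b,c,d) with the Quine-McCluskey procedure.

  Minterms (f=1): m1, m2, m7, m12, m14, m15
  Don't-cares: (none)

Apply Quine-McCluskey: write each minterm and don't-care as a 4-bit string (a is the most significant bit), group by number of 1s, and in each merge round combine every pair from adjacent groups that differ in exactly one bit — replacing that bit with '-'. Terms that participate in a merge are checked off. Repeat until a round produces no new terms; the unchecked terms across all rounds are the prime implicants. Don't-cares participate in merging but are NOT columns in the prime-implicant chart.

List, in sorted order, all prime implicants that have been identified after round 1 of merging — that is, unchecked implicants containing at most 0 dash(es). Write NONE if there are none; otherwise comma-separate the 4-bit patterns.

size-2^0 implicants → 0001  0010  0111(✓)  1100(✓)  1110(✓)  1111(✓)
size-2^1 implicants → -111  11-0  111-
Unchecked terms (primes): -111, 0001, 0010, 11-0, 111-

0001, 0010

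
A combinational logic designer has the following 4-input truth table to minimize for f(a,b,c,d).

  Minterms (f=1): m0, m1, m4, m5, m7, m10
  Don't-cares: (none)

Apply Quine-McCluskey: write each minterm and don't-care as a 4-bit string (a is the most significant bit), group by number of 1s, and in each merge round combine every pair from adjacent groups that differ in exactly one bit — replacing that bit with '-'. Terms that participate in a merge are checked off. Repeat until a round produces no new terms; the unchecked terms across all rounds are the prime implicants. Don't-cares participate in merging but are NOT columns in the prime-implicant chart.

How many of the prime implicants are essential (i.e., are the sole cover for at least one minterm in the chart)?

3

[col 0] 0000*, 0001*, 0100*, 0101*, 0111*, 1010
[col 1] 0-00*, 0-01*, 000-*, 01-1, 010-*
[col 2] 0-0-
Prime implicants: 0-0-, 01-1, 1010
PI chart (minterm → PIs covering it):
  0 | 0-0-  (sole → essential)
  1 | 0-0-  (sole → essential)
  4 | 0-0-  (sole → essential)
  5 | 0-0-,01-1
  7 | 01-1  (sole → essential)
  10 | 1010  (sole → essential)
Essential prime implicants: 0-0-, 01-1, 1010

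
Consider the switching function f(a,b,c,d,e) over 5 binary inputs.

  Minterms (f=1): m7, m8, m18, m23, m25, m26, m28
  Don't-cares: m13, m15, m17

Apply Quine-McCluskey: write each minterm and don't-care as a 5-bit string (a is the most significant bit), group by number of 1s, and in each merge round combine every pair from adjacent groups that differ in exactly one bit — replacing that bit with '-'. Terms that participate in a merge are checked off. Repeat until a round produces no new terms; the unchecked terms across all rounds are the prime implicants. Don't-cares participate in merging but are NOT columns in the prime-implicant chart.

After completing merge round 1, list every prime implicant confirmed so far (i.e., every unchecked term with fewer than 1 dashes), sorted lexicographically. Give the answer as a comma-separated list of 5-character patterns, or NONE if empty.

size-2^0 implicants → 00111(✓)  01000  01101(✓)  01111(✓)  10001(✓)  10010(✓)  10111(✓)  11001(✓)  11010(✓)  11100
size-2^1 implicants → -0111  0-111  011-1  1-001  1-010
Unchecked terms (primes): -0111, 0-111, 01000, 011-1, 1-001, 1-010, 11100

01000, 11100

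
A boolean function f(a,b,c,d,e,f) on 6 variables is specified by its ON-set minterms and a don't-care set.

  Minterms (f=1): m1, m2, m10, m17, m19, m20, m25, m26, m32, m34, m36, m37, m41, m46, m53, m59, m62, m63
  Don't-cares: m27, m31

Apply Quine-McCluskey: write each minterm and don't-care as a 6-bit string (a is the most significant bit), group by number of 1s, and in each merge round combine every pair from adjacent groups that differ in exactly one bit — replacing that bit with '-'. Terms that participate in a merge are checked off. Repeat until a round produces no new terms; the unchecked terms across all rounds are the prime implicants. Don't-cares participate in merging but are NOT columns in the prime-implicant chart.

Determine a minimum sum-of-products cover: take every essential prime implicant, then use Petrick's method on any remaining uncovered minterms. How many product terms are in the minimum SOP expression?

[col 0] 000001*, 000010*, 001010*, 010001*, 010011*, 010100, 011001*, 011010*, 011011*, 011111*, 100000*, 100010*, 100100*, 100101*, 101001, 101110*, 110101*, 111011*, 111110*, 111111*
[col 1] -00010, -11011*, -11111*, 0-0001, 0-1010, 00-010, 01-001*, 01-011*, 0100-1*, 011-11*, 0110-1*, 01101-, 1-0101, 1-1110, 100-00, 1000-0, 10010-, 111-11*, 11111-
[col 2] -11-11, 01-0-1
Prime implicants: -00010, -11-11, 0-0001, 0-1010, 00-010, 01-0-1, 010100, 01101-, 1-0101, 1-1110, 100-00, 1000-0, 10010-, 101001, 11111-
PI chart (minterm → PIs covering it):
  1 | 0-0001  (sole → essential)
  2 | -00010,00-010
  10 | 0-1010,00-010
  17 | 0-0001,01-0-1
  19 | 01-0-1  (sole → essential)
  20 | 010100  (sole → essential)
  25 | 01-0-1  (sole → essential)
  26 | 0-1010,01101-
  32 | 100-00,1000-0
  34 | -00010,1000-0
  36 | 100-00,10010-
  37 | 1-0101,10010-
  41 | 101001  (sole → essential)
  46 | 1-1110  (sole → essential)
  53 | 1-0101  (sole → essential)
  59 | -11-11  (sole → essential)
  62 | 1-1110,11111-
  63 | -11-11,11111-
Essential prime implicants: -11-11, 0-0001, 01-0-1, 010100, 1-0101, 1-1110, 101001
Petrick residual → -00010, 0-1010, 100-00
Minimum SOP uses 10 PIs: b'c'd'ef' + bcef + a'c'd'e'f + a'cd'ef' + a'bd'f + a'bc'de'f' + ac'de'f + acdef' + ab'c'e'f' + ab'cd'e'f

10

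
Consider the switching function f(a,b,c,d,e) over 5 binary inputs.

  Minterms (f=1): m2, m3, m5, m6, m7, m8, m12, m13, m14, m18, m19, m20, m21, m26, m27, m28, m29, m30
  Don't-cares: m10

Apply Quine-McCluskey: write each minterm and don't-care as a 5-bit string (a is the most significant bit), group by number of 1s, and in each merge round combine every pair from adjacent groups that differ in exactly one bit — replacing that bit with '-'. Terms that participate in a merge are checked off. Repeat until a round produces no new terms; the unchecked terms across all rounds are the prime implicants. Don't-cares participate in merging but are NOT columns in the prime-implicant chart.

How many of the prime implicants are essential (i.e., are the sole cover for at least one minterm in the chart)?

size-2^0 implicants → 00010(✓)  00011(✓)  00101(✓)  00110(✓)  00111(✓)  01000(✓)  01010(✓)  01100(✓)  01101(✓)  01110(✓)  10010(✓)  10011(✓)  10100(✓)  10101(✓)  11010(✓)  11011(✓)  11100(✓)  11101(✓)  11110(✓)
size-2^1 implicants → -0010(✓)  -0011(✓)  -0101(✓)  -1010(✓)  -1100(✓)  -1101(✓)  -1110(✓)  0-010(✓)  0-101(✓)  0-110(✓)  00-10(✓)  00-11(✓)  0001-(✓)  001-1  0011-(✓)  01-00(✓)  01-10(✓)  010-0(✓)  011-0(✓)  0110-(✓)  1-010(✓)  1-011(✓)  1-100(✓)  1-101(✓)  1001-(✓)  1010-(✓)  11-10(✓)  1101-(✓)  111-0(✓)  1110-(✓)
size-2^2 implicants → --010  --101  -001-  -1-10  -11-0  -110-  0--10  00-1-  01--0  1-01-  1-10-
Unchecked terms (primes): --010, --101, -001-, -1-10, -11-0, -110-, 0--10, 00-1-, 001-1, 01--0, 1-01-, 1-10-
Minterm coverage:
  m2 ⊆ --010,-001-,0--10,00-1-
  m3 ⊆ -001-,00-1-
  m5 ⊆ --101,001-1
  m6 ⊆ 0--10,00-1-
  m7 ⊆ 00-1-,001-1
  m8 ⊆ 01--0 [E]
  m12 ⊆ -11-0,-110-,01--0
  m13 ⊆ --101,-110-
  m14 ⊆ -1-10,-11-0,0--10,01--0
  m18 ⊆ --010,-001-,1-01-
  m19 ⊆ -001-,1-01-
  m20 ⊆ 1-10- [E]
  m21 ⊆ --101,1-10-
  m26 ⊆ --010,-1-10,1-01-
  m27 ⊆ 1-01- [E]
  m28 ⊆ -11-0,-110-,1-10-
  m29 ⊆ --101,-110-,1-10-
  m30 ⊆ -1-10,-11-0
E = {01--0, 1-01-, 1-10-}

3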